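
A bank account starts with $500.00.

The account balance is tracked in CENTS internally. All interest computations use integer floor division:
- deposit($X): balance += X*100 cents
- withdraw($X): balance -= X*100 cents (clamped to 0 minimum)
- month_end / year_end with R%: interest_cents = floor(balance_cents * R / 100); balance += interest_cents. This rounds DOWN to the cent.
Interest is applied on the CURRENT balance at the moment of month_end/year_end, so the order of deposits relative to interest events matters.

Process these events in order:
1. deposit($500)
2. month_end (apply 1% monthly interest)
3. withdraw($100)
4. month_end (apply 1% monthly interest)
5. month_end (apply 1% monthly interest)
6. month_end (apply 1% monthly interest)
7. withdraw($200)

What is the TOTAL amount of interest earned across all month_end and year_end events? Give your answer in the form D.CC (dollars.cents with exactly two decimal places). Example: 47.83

Answer: 37.57

Derivation:
After 1 (deposit($500)): balance=$1000.00 total_interest=$0.00
After 2 (month_end (apply 1% monthly interest)): balance=$1010.00 total_interest=$10.00
After 3 (withdraw($100)): balance=$910.00 total_interest=$10.00
After 4 (month_end (apply 1% monthly interest)): balance=$919.10 total_interest=$19.10
After 5 (month_end (apply 1% monthly interest)): balance=$928.29 total_interest=$28.29
After 6 (month_end (apply 1% monthly interest)): balance=$937.57 total_interest=$37.57
After 7 (withdraw($200)): balance=$737.57 total_interest=$37.57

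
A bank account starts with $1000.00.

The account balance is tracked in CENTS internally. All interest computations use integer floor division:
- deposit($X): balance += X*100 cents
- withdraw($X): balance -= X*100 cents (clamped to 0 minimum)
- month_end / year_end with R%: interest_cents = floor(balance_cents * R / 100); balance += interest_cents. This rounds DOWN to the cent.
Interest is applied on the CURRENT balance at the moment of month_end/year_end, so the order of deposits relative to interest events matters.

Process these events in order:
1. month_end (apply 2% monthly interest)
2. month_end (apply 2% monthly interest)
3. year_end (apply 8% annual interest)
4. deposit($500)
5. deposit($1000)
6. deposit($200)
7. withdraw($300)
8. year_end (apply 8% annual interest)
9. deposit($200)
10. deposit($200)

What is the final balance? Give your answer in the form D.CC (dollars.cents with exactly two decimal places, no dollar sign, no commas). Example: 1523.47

After 1 (month_end (apply 2% monthly interest)): balance=$1020.00 total_interest=$20.00
After 2 (month_end (apply 2% monthly interest)): balance=$1040.40 total_interest=$40.40
After 3 (year_end (apply 8% annual interest)): balance=$1123.63 total_interest=$123.63
After 4 (deposit($500)): balance=$1623.63 total_interest=$123.63
After 5 (deposit($1000)): balance=$2623.63 total_interest=$123.63
After 6 (deposit($200)): balance=$2823.63 total_interest=$123.63
After 7 (withdraw($300)): balance=$2523.63 total_interest=$123.63
After 8 (year_end (apply 8% annual interest)): balance=$2725.52 total_interest=$325.52
After 9 (deposit($200)): balance=$2925.52 total_interest=$325.52
After 10 (deposit($200)): balance=$3125.52 total_interest=$325.52

Answer: 3125.52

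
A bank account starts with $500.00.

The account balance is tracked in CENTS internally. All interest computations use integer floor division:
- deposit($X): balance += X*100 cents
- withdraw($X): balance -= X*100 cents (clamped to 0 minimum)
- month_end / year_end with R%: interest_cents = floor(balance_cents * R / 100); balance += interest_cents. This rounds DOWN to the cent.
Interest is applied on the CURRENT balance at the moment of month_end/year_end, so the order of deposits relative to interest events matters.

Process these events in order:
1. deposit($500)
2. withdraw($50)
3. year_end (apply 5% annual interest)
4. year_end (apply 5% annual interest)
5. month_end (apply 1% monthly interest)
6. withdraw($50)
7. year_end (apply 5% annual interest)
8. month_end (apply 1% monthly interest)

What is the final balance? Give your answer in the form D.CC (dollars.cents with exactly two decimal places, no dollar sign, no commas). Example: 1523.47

After 1 (deposit($500)): balance=$1000.00 total_interest=$0.00
After 2 (withdraw($50)): balance=$950.00 total_interest=$0.00
After 3 (year_end (apply 5% annual interest)): balance=$997.50 total_interest=$47.50
After 4 (year_end (apply 5% annual interest)): balance=$1047.37 total_interest=$97.37
After 5 (month_end (apply 1% monthly interest)): balance=$1057.84 total_interest=$107.84
After 6 (withdraw($50)): balance=$1007.84 total_interest=$107.84
After 7 (year_end (apply 5% annual interest)): balance=$1058.23 total_interest=$158.23
After 8 (month_end (apply 1% monthly interest)): balance=$1068.81 total_interest=$168.81

Answer: 1068.81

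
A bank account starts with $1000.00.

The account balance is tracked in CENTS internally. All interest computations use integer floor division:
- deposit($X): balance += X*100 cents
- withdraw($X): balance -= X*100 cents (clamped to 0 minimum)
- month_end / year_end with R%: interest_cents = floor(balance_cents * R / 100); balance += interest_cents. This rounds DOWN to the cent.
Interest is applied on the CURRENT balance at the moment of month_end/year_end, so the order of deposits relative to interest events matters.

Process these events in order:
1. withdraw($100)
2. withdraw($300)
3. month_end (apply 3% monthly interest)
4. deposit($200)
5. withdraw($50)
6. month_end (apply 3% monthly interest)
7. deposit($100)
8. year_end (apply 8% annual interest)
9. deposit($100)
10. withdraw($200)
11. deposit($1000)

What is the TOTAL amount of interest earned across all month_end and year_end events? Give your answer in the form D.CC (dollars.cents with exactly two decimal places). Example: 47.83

Answer: 112.32

Derivation:
After 1 (withdraw($100)): balance=$900.00 total_interest=$0.00
After 2 (withdraw($300)): balance=$600.00 total_interest=$0.00
After 3 (month_end (apply 3% monthly interest)): balance=$618.00 total_interest=$18.00
After 4 (deposit($200)): balance=$818.00 total_interest=$18.00
After 5 (withdraw($50)): balance=$768.00 total_interest=$18.00
After 6 (month_end (apply 3% monthly interest)): balance=$791.04 total_interest=$41.04
After 7 (deposit($100)): balance=$891.04 total_interest=$41.04
After 8 (year_end (apply 8% annual interest)): balance=$962.32 total_interest=$112.32
After 9 (deposit($100)): balance=$1062.32 total_interest=$112.32
After 10 (withdraw($200)): balance=$862.32 total_interest=$112.32
After 11 (deposit($1000)): balance=$1862.32 total_interest=$112.32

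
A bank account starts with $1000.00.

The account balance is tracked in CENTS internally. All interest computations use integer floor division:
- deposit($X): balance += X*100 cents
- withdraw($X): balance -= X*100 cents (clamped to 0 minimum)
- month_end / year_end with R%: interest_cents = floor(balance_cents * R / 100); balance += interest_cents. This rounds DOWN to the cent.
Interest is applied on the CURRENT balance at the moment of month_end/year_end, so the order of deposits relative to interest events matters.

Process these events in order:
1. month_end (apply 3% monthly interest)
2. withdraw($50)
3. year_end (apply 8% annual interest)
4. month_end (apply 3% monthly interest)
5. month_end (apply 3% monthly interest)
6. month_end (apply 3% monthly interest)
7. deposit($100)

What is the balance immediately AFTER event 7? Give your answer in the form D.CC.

Answer: 1256.53

Derivation:
After 1 (month_end (apply 3% monthly interest)): balance=$1030.00 total_interest=$30.00
After 2 (withdraw($50)): balance=$980.00 total_interest=$30.00
After 3 (year_end (apply 8% annual interest)): balance=$1058.40 total_interest=$108.40
After 4 (month_end (apply 3% monthly interest)): balance=$1090.15 total_interest=$140.15
After 5 (month_end (apply 3% monthly interest)): balance=$1122.85 total_interest=$172.85
After 6 (month_end (apply 3% monthly interest)): balance=$1156.53 total_interest=$206.53
After 7 (deposit($100)): balance=$1256.53 total_interest=$206.53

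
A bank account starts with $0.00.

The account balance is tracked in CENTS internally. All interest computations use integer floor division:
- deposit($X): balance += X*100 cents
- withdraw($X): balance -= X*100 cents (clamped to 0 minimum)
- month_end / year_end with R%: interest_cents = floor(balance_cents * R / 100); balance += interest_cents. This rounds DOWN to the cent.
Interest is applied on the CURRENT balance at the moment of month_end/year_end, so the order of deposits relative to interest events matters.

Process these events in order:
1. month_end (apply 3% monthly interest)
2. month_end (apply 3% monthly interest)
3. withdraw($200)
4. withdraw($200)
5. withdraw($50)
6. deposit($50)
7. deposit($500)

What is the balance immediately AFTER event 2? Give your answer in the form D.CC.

After 1 (month_end (apply 3% monthly interest)): balance=$0.00 total_interest=$0.00
After 2 (month_end (apply 3% monthly interest)): balance=$0.00 total_interest=$0.00

Answer: 0.00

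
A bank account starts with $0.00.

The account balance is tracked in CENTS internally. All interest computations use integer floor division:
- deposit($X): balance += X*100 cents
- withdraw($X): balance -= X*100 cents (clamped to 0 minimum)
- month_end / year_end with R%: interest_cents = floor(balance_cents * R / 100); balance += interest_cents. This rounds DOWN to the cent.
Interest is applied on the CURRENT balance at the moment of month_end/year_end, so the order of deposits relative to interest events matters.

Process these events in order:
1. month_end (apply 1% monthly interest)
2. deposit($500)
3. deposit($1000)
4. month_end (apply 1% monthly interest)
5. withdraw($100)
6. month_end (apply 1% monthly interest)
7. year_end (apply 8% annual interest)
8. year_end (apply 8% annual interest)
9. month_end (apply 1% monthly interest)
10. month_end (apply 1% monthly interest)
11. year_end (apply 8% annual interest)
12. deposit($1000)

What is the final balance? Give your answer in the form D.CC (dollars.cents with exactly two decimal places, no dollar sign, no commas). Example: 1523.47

Answer: 2836.47

Derivation:
After 1 (month_end (apply 1% monthly interest)): balance=$0.00 total_interest=$0.00
After 2 (deposit($500)): balance=$500.00 total_interest=$0.00
After 3 (deposit($1000)): balance=$1500.00 total_interest=$0.00
After 4 (month_end (apply 1% monthly interest)): balance=$1515.00 total_interest=$15.00
After 5 (withdraw($100)): balance=$1415.00 total_interest=$15.00
After 6 (month_end (apply 1% monthly interest)): balance=$1429.15 total_interest=$29.15
After 7 (year_end (apply 8% annual interest)): balance=$1543.48 total_interest=$143.48
After 8 (year_end (apply 8% annual interest)): balance=$1666.95 total_interest=$266.95
After 9 (month_end (apply 1% monthly interest)): balance=$1683.61 total_interest=$283.61
After 10 (month_end (apply 1% monthly interest)): balance=$1700.44 total_interest=$300.44
After 11 (year_end (apply 8% annual interest)): balance=$1836.47 total_interest=$436.47
After 12 (deposit($1000)): balance=$2836.47 total_interest=$436.47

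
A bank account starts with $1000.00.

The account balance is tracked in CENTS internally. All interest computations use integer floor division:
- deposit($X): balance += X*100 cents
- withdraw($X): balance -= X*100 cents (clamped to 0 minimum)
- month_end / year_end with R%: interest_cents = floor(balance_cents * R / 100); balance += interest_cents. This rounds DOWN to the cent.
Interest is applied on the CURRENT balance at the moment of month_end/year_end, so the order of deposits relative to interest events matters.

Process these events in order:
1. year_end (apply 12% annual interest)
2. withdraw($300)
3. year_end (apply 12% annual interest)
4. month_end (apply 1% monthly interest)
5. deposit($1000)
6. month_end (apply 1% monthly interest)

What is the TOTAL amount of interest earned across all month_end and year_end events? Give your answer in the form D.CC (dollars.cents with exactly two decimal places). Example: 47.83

Answer: 246.85

Derivation:
After 1 (year_end (apply 12% annual interest)): balance=$1120.00 total_interest=$120.00
After 2 (withdraw($300)): balance=$820.00 total_interest=$120.00
After 3 (year_end (apply 12% annual interest)): balance=$918.40 total_interest=$218.40
After 4 (month_end (apply 1% monthly interest)): balance=$927.58 total_interest=$227.58
After 5 (deposit($1000)): balance=$1927.58 total_interest=$227.58
After 6 (month_end (apply 1% monthly interest)): balance=$1946.85 total_interest=$246.85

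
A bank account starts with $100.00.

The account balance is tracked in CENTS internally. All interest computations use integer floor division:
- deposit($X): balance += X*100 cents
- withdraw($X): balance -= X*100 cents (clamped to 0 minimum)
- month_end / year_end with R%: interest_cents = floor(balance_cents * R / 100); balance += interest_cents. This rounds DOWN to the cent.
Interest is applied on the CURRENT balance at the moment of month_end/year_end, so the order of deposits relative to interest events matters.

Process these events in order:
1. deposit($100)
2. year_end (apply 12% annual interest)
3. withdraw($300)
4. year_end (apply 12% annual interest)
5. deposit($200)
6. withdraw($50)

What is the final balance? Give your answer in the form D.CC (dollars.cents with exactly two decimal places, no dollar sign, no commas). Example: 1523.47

Answer: 150.00

Derivation:
After 1 (deposit($100)): balance=$200.00 total_interest=$0.00
After 2 (year_end (apply 12% annual interest)): balance=$224.00 total_interest=$24.00
After 3 (withdraw($300)): balance=$0.00 total_interest=$24.00
After 4 (year_end (apply 12% annual interest)): balance=$0.00 total_interest=$24.00
After 5 (deposit($200)): balance=$200.00 total_interest=$24.00
After 6 (withdraw($50)): balance=$150.00 total_interest=$24.00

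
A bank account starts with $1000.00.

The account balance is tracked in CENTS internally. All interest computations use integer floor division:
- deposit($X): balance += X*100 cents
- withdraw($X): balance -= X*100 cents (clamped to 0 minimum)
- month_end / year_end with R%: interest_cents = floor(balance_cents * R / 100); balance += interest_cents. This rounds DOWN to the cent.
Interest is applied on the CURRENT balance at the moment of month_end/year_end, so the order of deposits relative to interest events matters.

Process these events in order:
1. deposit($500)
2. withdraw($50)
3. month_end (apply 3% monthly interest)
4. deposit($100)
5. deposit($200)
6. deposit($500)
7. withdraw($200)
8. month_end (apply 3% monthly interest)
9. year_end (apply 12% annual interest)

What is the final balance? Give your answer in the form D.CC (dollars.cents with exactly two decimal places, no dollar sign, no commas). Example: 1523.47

After 1 (deposit($500)): balance=$1500.00 total_interest=$0.00
After 2 (withdraw($50)): balance=$1450.00 total_interest=$0.00
After 3 (month_end (apply 3% monthly interest)): balance=$1493.50 total_interest=$43.50
After 4 (deposit($100)): balance=$1593.50 total_interest=$43.50
After 5 (deposit($200)): balance=$1793.50 total_interest=$43.50
After 6 (deposit($500)): balance=$2293.50 total_interest=$43.50
After 7 (withdraw($200)): balance=$2093.50 total_interest=$43.50
After 8 (month_end (apply 3% monthly interest)): balance=$2156.30 total_interest=$106.30
After 9 (year_end (apply 12% annual interest)): balance=$2415.05 total_interest=$365.05

Answer: 2415.05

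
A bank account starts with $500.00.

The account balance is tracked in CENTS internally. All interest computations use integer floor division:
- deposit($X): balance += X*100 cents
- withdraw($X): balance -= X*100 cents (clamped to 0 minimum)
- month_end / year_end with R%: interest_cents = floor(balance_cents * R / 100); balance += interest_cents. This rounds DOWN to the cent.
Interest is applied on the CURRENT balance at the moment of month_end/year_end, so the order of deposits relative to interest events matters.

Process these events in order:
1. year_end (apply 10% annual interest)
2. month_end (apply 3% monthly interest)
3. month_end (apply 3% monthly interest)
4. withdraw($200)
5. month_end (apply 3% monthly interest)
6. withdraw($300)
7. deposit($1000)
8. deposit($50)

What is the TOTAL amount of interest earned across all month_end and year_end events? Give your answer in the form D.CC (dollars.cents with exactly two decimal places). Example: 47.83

Answer: 94.99

Derivation:
After 1 (year_end (apply 10% annual interest)): balance=$550.00 total_interest=$50.00
After 2 (month_end (apply 3% monthly interest)): balance=$566.50 total_interest=$66.50
After 3 (month_end (apply 3% monthly interest)): balance=$583.49 total_interest=$83.49
After 4 (withdraw($200)): balance=$383.49 total_interest=$83.49
After 5 (month_end (apply 3% monthly interest)): balance=$394.99 total_interest=$94.99
After 6 (withdraw($300)): balance=$94.99 total_interest=$94.99
After 7 (deposit($1000)): balance=$1094.99 total_interest=$94.99
After 8 (deposit($50)): balance=$1144.99 total_interest=$94.99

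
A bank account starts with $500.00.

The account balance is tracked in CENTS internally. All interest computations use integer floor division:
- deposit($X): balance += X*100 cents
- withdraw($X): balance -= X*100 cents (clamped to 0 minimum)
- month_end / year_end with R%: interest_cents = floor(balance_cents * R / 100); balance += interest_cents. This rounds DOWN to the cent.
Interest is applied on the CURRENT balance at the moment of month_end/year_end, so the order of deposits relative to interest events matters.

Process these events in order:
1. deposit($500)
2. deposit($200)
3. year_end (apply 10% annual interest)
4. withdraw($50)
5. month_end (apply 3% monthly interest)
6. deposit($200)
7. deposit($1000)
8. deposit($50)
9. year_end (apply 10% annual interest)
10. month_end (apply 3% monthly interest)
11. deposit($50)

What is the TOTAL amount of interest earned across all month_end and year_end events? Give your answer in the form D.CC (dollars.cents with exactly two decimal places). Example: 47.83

After 1 (deposit($500)): balance=$1000.00 total_interest=$0.00
After 2 (deposit($200)): balance=$1200.00 total_interest=$0.00
After 3 (year_end (apply 10% annual interest)): balance=$1320.00 total_interest=$120.00
After 4 (withdraw($50)): balance=$1270.00 total_interest=$120.00
After 5 (month_end (apply 3% monthly interest)): balance=$1308.10 total_interest=$158.10
After 6 (deposit($200)): balance=$1508.10 total_interest=$158.10
After 7 (deposit($1000)): balance=$2508.10 total_interest=$158.10
After 8 (deposit($50)): balance=$2558.10 total_interest=$158.10
After 9 (year_end (apply 10% annual interest)): balance=$2813.91 total_interest=$413.91
After 10 (month_end (apply 3% monthly interest)): balance=$2898.32 total_interest=$498.32
After 11 (deposit($50)): balance=$2948.32 total_interest=$498.32

Answer: 498.32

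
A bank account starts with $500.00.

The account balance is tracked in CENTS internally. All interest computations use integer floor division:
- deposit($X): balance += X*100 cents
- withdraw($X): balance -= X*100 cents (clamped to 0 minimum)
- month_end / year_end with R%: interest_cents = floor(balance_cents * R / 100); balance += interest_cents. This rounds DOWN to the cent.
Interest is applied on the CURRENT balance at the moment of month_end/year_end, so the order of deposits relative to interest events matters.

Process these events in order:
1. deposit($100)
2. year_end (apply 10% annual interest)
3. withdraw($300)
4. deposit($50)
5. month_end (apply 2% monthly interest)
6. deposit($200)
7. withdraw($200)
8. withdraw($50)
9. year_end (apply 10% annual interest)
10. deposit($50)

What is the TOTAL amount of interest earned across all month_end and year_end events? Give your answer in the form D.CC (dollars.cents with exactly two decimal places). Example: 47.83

Answer: 105.02

Derivation:
After 1 (deposit($100)): balance=$600.00 total_interest=$0.00
After 2 (year_end (apply 10% annual interest)): balance=$660.00 total_interest=$60.00
After 3 (withdraw($300)): balance=$360.00 total_interest=$60.00
After 4 (deposit($50)): balance=$410.00 total_interest=$60.00
After 5 (month_end (apply 2% monthly interest)): balance=$418.20 total_interest=$68.20
After 6 (deposit($200)): balance=$618.20 total_interest=$68.20
After 7 (withdraw($200)): balance=$418.20 total_interest=$68.20
After 8 (withdraw($50)): balance=$368.20 total_interest=$68.20
After 9 (year_end (apply 10% annual interest)): balance=$405.02 total_interest=$105.02
After 10 (deposit($50)): balance=$455.02 total_interest=$105.02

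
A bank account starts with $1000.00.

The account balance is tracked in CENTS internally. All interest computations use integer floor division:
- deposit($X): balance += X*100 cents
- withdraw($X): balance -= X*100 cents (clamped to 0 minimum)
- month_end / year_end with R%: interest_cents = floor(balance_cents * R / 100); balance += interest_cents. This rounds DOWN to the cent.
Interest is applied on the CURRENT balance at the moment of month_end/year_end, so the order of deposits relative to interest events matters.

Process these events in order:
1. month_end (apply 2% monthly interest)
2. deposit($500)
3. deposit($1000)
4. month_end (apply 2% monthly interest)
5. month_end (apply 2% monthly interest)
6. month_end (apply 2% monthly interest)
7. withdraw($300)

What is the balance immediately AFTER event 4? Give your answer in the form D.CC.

Answer: 2570.40

Derivation:
After 1 (month_end (apply 2% monthly interest)): balance=$1020.00 total_interest=$20.00
After 2 (deposit($500)): balance=$1520.00 total_interest=$20.00
After 3 (deposit($1000)): balance=$2520.00 total_interest=$20.00
After 4 (month_end (apply 2% monthly interest)): balance=$2570.40 total_interest=$70.40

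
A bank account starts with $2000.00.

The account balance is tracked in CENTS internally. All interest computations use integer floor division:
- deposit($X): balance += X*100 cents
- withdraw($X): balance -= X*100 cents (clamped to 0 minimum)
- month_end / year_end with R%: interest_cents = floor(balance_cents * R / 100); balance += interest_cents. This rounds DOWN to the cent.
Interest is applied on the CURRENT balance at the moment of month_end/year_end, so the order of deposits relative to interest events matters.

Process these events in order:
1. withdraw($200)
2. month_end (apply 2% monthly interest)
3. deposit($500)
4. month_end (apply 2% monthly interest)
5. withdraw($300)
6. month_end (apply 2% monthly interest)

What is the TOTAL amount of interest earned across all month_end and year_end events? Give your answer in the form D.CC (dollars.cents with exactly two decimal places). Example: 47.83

Answer: 124.37

Derivation:
After 1 (withdraw($200)): balance=$1800.00 total_interest=$0.00
After 2 (month_end (apply 2% monthly interest)): balance=$1836.00 total_interest=$36.00
After 3 (deposit($500)): balance=$2336.00 total_interest=$36.00
After 4 (month_end (apply 2% monthly interest)): balance=$2382.72 total_interest=$82.72
After 5 (withdraw($300)): balance=$2082.72 total_interest=$82.72
After 6 (month_end (apply 2% monthly interest)): balance=$2124.37 total_interest=$124.37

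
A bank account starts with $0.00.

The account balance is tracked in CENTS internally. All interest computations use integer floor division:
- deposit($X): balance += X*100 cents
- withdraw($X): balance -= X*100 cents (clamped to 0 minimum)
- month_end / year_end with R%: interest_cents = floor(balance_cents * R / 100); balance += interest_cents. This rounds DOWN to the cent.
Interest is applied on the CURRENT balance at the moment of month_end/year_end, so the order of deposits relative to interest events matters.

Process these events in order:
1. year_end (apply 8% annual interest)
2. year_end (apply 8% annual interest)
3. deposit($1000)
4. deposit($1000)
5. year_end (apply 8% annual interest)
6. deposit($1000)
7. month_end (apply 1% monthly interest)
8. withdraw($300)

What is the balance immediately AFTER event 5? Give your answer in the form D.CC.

After 1 (year_end (apply 8% annual interest)): balance=$0.00 total_interest=$0.00
After 2 (year_end (apply 8% annual interest)): balance=$0.00 total_interest=$0.00
After 3 (deposit($1000)): balance=$1000.00 total_interest=$0.00
After 4 (deposit($1000)): balance=$2000.00 total_interest=$0.00
After 5 (year_end (apply 8% annual interest)): balance=$2160.00 total_interest=$160.00

Answer: 2160.00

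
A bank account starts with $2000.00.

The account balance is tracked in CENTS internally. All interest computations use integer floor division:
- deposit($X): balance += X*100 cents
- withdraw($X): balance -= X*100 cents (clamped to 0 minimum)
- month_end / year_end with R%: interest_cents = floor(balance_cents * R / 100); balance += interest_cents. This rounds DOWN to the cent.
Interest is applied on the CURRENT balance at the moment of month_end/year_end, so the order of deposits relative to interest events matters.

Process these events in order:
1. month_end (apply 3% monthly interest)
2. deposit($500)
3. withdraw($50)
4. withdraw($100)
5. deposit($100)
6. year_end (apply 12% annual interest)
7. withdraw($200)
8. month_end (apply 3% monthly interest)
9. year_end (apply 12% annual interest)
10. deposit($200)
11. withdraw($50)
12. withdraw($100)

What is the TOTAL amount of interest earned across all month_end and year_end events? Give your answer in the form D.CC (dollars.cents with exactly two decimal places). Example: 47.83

After 1 (month_end (apply 3% monthly interest)): balance=$2060.00 total_interest=$60.00
After 2 (deposit($500)): balance=$2560.00 total_interest=$60.00
After 3 (withdraw($50)): balance=$2510.00 total_interest=$60.00
After 4 (withdraw($100)): balance=$2410.00 total_interest=$60.00
After 5 (deposit($100)): balance=$2510.00 total_interest=$60.00
After 6 (year_end (apply 12% annual interest)): balance=$2811.20 total_interest=$361.20
After 7 (withdraw($200)): balance=$2611.20 total_interest=$361.20
After 8 (month_end (apply 3% monthly interest)): balance=$2689.53 total_interest=$439.53
After 9 (year_end (apply 12% annual interest)): balance=$3012.27 total_interest=$762.27
After 10 (deposit($200)): balance=$3212.27 total_interest=$762.27
After 11 (withdraw($50)): balance=$3162.27 total_interest=$762.27
After 12 (withdraw($100)): balance=$3062.27 total_interest=$762.27

Answer: 762.27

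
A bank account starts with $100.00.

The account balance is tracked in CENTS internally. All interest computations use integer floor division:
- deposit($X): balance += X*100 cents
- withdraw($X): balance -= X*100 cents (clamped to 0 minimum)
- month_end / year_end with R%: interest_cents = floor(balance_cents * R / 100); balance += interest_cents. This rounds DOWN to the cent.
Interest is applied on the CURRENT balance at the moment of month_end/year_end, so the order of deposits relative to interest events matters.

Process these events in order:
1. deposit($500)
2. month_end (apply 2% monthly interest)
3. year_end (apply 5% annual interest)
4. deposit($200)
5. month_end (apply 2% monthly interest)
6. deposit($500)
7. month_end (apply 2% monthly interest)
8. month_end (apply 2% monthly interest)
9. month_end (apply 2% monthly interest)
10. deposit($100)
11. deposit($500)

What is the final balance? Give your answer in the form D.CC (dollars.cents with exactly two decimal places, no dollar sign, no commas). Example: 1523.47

After 1 (deposit($500)): balance=$600.00 total_interest=$0.00
After 2 (month_end (apply 2% monthly interest)): balance=$612.00 total_interest=$12.00
After 3 (year_end (apply 5% annual interest)): balance=$642.60 total_interest=$42.60
After 4 (deposit($200)): balance=$842.60 total_interest=$42.60
After 5 (month_end (apply 2% monthly interest)): balance=$859.45 total_interest=$59.45
After 6 (deposit($500)): balance=$1359.45 total_interest=$59.45
After 7 (month_end (apply 2% monthly interest)): balance=$1386.63 total_interest=$86.63
After 8 (month_end (apply 2% monthly interest)): balance=$1414.36 total_interest=$114.36
After 9 (month_end (apply 2% monthly interest)): balance=$1442.64 total_interest=$142.64
After 10 (deposit($100)): balance=$1542.64 total_interest=$142.64
After 11 (deposit($500)): balance=$2042.64 total_interest=$142.64

Answer: 2042.64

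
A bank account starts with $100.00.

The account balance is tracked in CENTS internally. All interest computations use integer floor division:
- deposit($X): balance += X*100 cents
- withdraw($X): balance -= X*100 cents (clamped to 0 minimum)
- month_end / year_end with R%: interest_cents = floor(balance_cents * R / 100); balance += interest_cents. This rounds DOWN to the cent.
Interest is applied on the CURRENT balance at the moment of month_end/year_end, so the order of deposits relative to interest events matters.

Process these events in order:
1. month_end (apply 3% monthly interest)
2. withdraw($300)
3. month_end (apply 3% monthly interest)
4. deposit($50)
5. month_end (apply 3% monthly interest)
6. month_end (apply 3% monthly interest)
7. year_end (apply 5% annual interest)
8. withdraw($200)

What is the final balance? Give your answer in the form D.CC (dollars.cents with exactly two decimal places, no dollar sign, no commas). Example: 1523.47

After 1 (month_end (apply 3% monthly interest)): balance=$103.00 total_interest=$3.00
After 2 (withdraw($300)): balance=$0.00 total_interest=$3.00
After 3 (month_end (apply 3% monthly interest)): balance=$0.00 total_interest=$3.00
After 4 (deposit($50)): balance=$50.00 total_interest=$3.00
After 5 (month_end (apply 3% monthly interest)): balance=$51.50 total_interest=$4.50
After 6 (month_end (apply 3% monthly interest)): balance=$53.04 total_interest=$6.04
After 7 (year_end (apply 5% annual interest)): balance=$55.69 total_interest=$8.69
After 8 (withdraw($200)): balance=$0.00 total_interest=$8.69

Answer: 0.00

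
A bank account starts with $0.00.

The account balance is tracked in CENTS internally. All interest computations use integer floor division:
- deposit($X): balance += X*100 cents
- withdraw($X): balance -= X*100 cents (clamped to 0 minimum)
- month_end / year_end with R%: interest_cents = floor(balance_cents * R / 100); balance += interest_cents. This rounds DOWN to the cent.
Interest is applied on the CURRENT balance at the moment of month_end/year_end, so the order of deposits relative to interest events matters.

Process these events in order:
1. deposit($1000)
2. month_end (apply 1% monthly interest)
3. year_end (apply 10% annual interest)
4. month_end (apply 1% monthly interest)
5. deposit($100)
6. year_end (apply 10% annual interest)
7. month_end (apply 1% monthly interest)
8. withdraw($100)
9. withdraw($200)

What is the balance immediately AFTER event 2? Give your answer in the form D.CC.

After 1 (deposit($1000)): balance=$1000.00 total_interest=$0.00
After 2 (month_end (apply 1% monthly interest)): balance=$1010.00 total_interest=$10.00

Answer: 1010.00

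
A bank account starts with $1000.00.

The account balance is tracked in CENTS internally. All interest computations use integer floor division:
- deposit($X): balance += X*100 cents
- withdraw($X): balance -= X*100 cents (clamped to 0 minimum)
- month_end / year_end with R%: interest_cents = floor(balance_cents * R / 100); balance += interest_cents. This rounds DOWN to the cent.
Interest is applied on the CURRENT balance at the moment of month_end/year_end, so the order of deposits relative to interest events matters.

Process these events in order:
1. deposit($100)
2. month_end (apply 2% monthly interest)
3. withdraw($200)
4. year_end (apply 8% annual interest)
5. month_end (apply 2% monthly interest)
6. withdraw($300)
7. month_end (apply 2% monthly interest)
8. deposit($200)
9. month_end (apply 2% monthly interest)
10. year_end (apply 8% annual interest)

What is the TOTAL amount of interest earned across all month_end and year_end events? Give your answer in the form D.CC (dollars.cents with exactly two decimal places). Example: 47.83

After 1 (deposit($100)): balance=$1100.00 total_interest=$0.00
After 2 (month_end (apply 2% monthly interest)): balance=$1122.00 total_interest=$22.00
After 3 (withdraw($200)): balance=$922.00 total_interest=$22.00
After 4 (year_end (apply 8% annual interest)): balance=$995.76 total_interest=$95.76
After 5 (month_end (apply 2% monthly interest)): balance=$1015.67 total_interest=$115.67
After 6 (withdraw($300)): balance=$715.67 total_interest=$115.67
After 7 (month_end (apply 2% monthly interest)): balance=$729.98 total_interest=$129.98
After 8 (deposit($200)): balance=$929.98 total_interest=$129.98
After 9 (month_end (apply 2% monthly interest)): balance=$948.57 total_interest=$148.57
After 10 (year_end (apply 8% annual interest)): balance=$1024.45 total_interest=$224.45

Answer: 224.45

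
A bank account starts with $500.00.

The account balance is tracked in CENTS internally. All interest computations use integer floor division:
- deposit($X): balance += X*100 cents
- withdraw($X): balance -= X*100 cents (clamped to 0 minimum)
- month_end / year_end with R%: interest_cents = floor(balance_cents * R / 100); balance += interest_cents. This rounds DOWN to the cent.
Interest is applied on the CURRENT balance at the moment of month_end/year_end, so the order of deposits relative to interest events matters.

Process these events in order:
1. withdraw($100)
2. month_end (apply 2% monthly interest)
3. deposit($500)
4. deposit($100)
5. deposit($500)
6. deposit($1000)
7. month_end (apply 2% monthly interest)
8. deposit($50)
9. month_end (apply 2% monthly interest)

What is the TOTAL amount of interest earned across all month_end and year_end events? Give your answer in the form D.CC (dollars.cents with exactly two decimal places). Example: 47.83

After 1 (withdraw($100)): balance=$400.00 total_interest=$0.00
After 2 (month_end (apply 2% monthly interest)): balance=$408.00 total_interest=$8.00
After 3 (deposit($500)): balance=$908.00 total_interest=$8.00
After 4 (deposit($100)): balance=$1008.00 total_interest=$8.00
After 5 (deposit($500)): balance=$1508.00 total_interest=$8.00
After 6 (deposit($1000)): balance=$2508.00 total_interest=$8.00
After 7 (month_end (apply 2% monthly interest)): balance=$2558.16 total_interest=$58.16
After 8 (deposit($50)): balance=$2608.16 total_interest=$58.16
After 9 (month_end (apply 2% monthly interest)): balance=$2660.32 total_interest=$110.32

Answer: 110.32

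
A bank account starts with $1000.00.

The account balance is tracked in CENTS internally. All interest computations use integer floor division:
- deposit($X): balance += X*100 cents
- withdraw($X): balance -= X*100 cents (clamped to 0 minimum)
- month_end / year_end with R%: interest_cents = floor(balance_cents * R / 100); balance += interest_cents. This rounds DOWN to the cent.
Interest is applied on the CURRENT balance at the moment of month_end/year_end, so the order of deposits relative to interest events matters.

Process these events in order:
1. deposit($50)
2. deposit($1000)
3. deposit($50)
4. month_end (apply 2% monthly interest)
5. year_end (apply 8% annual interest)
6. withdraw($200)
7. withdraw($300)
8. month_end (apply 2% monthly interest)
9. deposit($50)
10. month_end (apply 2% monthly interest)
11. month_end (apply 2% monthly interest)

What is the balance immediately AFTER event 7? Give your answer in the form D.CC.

After 1 (deposit($50)): balance=$1050.00 total_interest=$0.00
After 2 (deposit($1000)): balance=$2050.00 total_interest=$0.00
After 3 (deposit($50)): balance=$2100.00 total_interest=$0.00
After 4 (month_end (apply 2% monthly interest)): balance=$2142.00 total_interest=$42.00
After 5 (year_end (apply 8% annual interest)): balance=$2313.36 total_interest=$213.36
After 6 (withdraw($200)): balance=$2113.36 total_interest=$213.36
After 7 (withdraw($300)): balance=$1813.36 total_interest=$213.36

Answer: 1813.36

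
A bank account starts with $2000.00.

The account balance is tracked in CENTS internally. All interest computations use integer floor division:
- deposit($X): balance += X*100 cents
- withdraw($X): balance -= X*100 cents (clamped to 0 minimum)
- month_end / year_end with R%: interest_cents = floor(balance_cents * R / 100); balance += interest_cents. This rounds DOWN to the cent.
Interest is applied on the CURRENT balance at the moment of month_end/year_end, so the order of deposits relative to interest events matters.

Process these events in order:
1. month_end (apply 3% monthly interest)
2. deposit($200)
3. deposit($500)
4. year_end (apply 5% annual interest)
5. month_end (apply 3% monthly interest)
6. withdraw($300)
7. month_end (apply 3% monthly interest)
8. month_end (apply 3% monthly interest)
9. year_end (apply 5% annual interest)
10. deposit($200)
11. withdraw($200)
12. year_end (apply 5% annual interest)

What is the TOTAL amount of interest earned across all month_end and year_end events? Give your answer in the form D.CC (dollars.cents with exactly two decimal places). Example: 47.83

After 1 (month_end (apply 3% monthly interest)): balance=$2060.00 total_interest=$60.00
After 2 (deposit($200)): balance=$2260.00 total_interest=$60.00
After 3 (deposit($500)): balance=$2760.00 total_interest=$60.00
After 4 (year_end (apply 5% annual interest)): balance=$2898.00 total_interest=$198.00
After 5 (month_end (apply 3% monthly interest)): balance=$2984.94 total_interest=$284.94
After 6 (withdraw($300)): balance=$2684.94 total_interest=$284.94
After 7 (month_end (apply 3% monthly interest)): balance=$2765.48 total_interest=$365.48
After 8 (month_end (apply 3% monthly interest)): balance=$2848.44 total_interest=$448.44
After 9 (year_end (apply 5% annual interest)): balance=$2990.86 total_interest=$590.86
After 10 (deposit($200)): balance=$3190.86 total_interest=$590.86
After 11 (withdraw($200)): balance=$2990.86 total_interest=$590.86
After 12 (year_end (apply 5% annual interest)): balance=$3140.40 total_interest=$740.40

Answer: 740.40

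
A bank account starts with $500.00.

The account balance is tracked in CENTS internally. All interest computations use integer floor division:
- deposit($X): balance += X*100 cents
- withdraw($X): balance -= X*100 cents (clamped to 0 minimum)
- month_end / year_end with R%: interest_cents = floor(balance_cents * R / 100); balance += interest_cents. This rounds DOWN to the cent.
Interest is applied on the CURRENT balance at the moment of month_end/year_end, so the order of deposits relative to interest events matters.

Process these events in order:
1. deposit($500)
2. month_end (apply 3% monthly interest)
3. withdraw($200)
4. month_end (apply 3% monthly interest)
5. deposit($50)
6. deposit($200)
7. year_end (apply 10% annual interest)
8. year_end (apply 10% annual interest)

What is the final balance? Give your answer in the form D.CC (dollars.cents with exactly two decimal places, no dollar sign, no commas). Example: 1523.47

After 1 (deposit($500)): balance=$1000.00 total_interest=$0.00
After 2 (month_end (apply 3% monthly interest)): balance=$1030.00 total_interest=$30.00
After 3 (withdraw($200)): balance=$830.00 total_interest=$30.00
After 4 (month_end (apply 3% monthly interest)): balance=$854.90 total_interest=$54.90
After 5 (deposit($50)): balance=$904.90 total_interest=$54.90
After 6 (deposit($200)): balance=$1104.90 total_interest=$54.90
After 7 (year_end (apply 10% annual interest)): balance=$1215.39 total_interest=$165.39
After 8 (year_end (apply 10% annual interest)): balance=$1336.92 total_interest=$286.92

Answer: 1336.92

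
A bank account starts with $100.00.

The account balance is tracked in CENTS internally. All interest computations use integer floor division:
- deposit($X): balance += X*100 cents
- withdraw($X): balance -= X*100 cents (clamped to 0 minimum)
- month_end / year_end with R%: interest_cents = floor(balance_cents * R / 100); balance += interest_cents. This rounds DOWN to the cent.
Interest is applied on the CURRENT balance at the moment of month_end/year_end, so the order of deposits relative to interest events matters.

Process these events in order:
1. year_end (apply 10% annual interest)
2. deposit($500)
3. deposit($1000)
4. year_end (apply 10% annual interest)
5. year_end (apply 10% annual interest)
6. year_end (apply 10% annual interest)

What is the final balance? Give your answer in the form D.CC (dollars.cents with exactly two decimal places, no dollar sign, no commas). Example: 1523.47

After 1 (year_end (apply 10% annual interest)): balance=$110.00 total_interest=$10.00
After 2 (deposit($500)): balance=$610.00 total_interest=$10.00
After 3 (deposit($1000)): balance=$1610.00 total_interest=$10.00
After 4 (year_end (apply 10% annual interest)): balance=$1771.00 total_interest=$171.00
After 5 (year_end (apply 10% annual interest)): balance=$1948.10 total_interest=$348.10
After 6 (year_end (apply 10% annual interest)): balance=$2142.91 total_interest=$542.91

Answer: 2142.91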